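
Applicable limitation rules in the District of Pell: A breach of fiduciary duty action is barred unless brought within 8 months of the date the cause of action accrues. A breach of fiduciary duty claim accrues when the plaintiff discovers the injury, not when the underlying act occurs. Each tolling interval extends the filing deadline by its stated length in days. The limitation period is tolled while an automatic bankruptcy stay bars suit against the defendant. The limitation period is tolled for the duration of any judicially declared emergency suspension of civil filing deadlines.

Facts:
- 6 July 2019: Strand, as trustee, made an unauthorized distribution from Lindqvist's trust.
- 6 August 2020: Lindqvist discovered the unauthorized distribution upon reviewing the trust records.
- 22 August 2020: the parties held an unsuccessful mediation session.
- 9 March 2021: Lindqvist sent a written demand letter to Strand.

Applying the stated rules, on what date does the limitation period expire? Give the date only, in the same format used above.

Under the discovery rule, the claim accrued on 6 August 2020, when Lindqvist discovered the injury — not on the 6 July 2019 date of the underlying act.
The untolled deadline — 8 months after 6 August 2020 — is 6 April 2021.
None of the other events listed affects the running of the period under the stated rules.

6 April 2021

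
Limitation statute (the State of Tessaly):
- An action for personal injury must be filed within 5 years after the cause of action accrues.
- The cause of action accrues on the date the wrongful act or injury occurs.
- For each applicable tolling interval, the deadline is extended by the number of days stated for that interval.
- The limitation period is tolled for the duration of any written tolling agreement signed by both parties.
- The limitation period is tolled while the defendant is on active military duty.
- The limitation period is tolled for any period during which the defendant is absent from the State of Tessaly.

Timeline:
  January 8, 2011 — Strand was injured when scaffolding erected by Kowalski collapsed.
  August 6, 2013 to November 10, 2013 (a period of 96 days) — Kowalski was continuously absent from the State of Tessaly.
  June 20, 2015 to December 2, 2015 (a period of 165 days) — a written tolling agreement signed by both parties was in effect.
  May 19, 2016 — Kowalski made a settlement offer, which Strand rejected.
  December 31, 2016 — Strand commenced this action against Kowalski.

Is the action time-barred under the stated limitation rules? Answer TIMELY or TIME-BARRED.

TIME-BARRED

The limitation period began to run on January 8, 2011.
Adding the 5 years base period to January 8, 2011 gives a deadline of January 8, 2016, before any tolling.
The defendant's absence from the jurisdiction from August 6, 2013 to November 10, 2013 tolled the period for 96 days, extending the deadline to April 13, 2016.
The written tolling agreement from June 20, 2015 to December 2, 2015 tolled the period for 165 days, extending the deadline to September 25, 2016.
Nothing else in the chronology tolls or restarts the period.
Filing on December 31, 2016 missed the September 25, 2016 deadline — the action is time-barred.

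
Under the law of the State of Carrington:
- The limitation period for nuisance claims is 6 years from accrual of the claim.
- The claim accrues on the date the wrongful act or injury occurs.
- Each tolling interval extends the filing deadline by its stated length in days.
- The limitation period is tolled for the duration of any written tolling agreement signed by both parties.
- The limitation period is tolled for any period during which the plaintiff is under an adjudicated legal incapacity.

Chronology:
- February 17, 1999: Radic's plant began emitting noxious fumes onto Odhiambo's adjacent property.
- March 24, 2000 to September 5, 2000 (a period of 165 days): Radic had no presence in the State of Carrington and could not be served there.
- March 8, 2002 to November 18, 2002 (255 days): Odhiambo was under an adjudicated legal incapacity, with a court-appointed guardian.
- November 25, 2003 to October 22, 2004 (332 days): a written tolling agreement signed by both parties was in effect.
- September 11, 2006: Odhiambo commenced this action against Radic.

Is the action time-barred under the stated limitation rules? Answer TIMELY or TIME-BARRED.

The claim accrued on February 17, 1999, when the wrongful act occurred.
6 years from February 17, 1999 is February 17, 2005.
Because the plaintiff's legal incapacity ran from March 8, 2002 to November 18, 2002, the deadline is extended by 255 days to October 30, 2005.
The period was tolled for 332 days by the written tolling agreement (November 25, 2003 to October 22, 2004), pushing the deadline to September 27, 2006.
Although the defendant's absence ran from March 24, 2000 to September 5, 2000, the stated rules do not make that a tolling event, so it is disregarded.
The September 11, 2006 filing precedes the September 27, 2006 deadline; the claim is timely.

TIMELY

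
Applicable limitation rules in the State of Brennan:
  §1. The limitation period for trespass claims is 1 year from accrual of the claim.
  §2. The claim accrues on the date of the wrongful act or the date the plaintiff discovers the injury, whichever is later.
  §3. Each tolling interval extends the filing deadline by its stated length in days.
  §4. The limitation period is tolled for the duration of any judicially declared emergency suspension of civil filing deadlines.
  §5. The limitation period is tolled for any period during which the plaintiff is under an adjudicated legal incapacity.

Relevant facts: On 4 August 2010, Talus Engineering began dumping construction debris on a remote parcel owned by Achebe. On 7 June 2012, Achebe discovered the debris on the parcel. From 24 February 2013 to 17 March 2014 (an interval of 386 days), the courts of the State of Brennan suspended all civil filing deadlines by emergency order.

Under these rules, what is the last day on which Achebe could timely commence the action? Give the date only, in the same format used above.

28 June 2014

Because discovery on 7 June 2012 post-dates the 4 August 2010 act, accrual under the later-of rule falls on 7 June 2012.
Adding the 1 year base period to 7 June 2012 gives a deadline of 7 June 2013, before any tolling.
The emergency suspension of filing deadlines from 24 February 2013 to 17 March 2014 tolled the period for 386 days, extending the deadline to 28 June 2014.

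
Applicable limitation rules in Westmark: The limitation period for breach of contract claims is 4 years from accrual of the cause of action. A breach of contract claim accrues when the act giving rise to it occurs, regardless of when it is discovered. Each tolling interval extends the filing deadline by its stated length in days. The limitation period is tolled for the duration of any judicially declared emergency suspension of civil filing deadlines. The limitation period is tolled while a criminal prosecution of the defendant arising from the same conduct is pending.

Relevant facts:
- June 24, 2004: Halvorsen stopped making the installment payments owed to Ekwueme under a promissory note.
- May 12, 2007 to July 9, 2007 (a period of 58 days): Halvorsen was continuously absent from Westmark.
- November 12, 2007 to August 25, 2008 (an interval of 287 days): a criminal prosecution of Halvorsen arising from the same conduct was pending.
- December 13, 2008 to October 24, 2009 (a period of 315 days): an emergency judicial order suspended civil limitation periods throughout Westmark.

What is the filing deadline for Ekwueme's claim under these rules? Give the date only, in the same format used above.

The limitation period began to run on June 24, 2004.
The untolled deadline — 4 years after June 24, 2004 — is June 24, 2008.
The pending criminal prosecution from November 12, 2007 to August 25, 2008 tolled the period for 287 days, extending the deadline to April 7, 2009.
The period was tolled for 315 days by the emergency suspension of filing deadlines (December 13, 2008 to October 24, 2009), pushing the deadline to February 16, 2010.
Although the defendant's absence ran from May 12, 2007 to July 9, 2007, the stated rules do not make that a tolling event, so it is disregarded.

February 16, 2010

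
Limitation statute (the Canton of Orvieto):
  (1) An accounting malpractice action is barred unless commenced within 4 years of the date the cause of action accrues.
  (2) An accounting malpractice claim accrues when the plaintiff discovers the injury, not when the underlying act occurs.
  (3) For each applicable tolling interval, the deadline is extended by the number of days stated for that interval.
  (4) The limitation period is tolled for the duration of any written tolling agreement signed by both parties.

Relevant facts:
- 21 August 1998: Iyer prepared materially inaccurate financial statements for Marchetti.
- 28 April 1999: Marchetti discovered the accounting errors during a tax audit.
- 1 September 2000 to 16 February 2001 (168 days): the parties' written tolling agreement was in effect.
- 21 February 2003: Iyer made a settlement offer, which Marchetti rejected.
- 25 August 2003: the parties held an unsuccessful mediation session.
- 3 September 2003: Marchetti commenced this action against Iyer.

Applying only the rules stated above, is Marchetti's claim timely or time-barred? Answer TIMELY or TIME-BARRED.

The claim did not accrue until Marchetti discovered the injury on 28 April 1999; the 21 August 1998 act date does not start the clock under the stated rule.
The untolled deadline — 4 years after 28 April 1999 — is 28 April 2003.
Because the written tolling agreement ran from 1 September 2000 to 16 February 2001, the deadline is extended by 168 days to 13 October 2003.
None of the other events listed affects the running of the period under the stated rules.
The 3 September 2003 filing precedes the 13 October 2003 deadline; the claim is timely.

TIMELY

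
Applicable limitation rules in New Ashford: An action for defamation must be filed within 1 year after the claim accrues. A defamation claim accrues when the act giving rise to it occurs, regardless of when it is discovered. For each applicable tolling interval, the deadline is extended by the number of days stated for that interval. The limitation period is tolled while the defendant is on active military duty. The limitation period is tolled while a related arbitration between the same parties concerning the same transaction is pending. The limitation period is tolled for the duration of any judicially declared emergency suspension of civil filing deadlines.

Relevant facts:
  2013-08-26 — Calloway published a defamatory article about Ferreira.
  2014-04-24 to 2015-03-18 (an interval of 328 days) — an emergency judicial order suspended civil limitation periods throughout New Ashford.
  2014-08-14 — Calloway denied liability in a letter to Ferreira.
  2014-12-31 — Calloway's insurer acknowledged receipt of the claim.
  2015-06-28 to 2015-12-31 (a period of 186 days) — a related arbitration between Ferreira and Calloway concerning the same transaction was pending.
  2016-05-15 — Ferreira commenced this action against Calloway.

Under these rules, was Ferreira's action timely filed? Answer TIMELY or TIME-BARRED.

The claim accrued on 2013-08-26, when the wrongful act occurred.
The untolled deadline — 1 year after 2013-08-26 — is 2014-08-26.
Because the emergency suspension of filing deadlines ran from 2014-04-24 to 2015-03-18, the deadline is extended by 328 days to 2015-07-20.
The period was tolled for 186 days by the pending related arbitration (2015-06-28 to 2015-12-31), pushing the deadline to 2016-01-22.
None of the other events listed affects the running of the period under the stated rules.
The 2016-05-15 filing falls after the 2016-01-22 deadline; the claim is time-barred.

TIME-BARRED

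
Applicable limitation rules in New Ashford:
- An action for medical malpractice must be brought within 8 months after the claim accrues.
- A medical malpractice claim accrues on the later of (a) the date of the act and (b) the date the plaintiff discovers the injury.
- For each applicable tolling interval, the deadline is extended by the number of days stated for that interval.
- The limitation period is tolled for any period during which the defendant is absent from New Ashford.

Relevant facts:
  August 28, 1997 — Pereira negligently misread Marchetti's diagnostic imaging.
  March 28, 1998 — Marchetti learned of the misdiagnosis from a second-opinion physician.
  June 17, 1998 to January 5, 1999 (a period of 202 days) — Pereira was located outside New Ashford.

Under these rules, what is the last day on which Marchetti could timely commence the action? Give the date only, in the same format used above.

Because discovery on March 28, 1998 post-dates the August 28, 1997 act, accrual under the later-of rule falls on March 28, 1998.
8 months from March 28, 1998 is November 28, 1998.
Because the defendant's absence from the jurisdiction ran from June 17, 1998 to January 5, 1999, the deadline is extended by 202 days to June 18, 1999.

June 18, 1999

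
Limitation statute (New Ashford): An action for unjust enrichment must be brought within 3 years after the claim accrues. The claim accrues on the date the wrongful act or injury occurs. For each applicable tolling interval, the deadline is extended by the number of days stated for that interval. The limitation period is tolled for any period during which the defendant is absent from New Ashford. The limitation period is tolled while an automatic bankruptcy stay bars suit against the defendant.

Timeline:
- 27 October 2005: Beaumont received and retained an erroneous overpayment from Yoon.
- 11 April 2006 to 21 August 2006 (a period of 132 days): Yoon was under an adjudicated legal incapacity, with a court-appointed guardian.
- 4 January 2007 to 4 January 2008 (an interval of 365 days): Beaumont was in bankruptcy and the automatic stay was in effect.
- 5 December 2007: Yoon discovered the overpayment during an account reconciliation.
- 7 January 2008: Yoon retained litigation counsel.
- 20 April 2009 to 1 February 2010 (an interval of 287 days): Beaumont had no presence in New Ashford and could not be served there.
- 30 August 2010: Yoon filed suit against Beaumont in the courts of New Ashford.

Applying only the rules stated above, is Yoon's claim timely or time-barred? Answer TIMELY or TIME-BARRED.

TIME-BARRED

The claim accrued on 27 October 2005, when the wrongful act occurred; under the stated occurrence rule the 5 December 2007 discovery does not delay accrual.
3 years from 27 October 2005 is 27 October 2008.
Because the automatic bankruptcy stay ran from 4 January 2007 to 4 January 2008, the deadline is extended by 365 days to 27 October 2009.
Because the defendant's absence from the jurisdiction ran from 20 April 2009 to 1 February 2010, the deadline is extended by 287 days to 10 August 2010.
The plaintiff's legal incapacity from 11 April 2006 to 21 August 2006 does not toll the period, because no stated rule makes the plaintiff's incapacity a tolling event.
The other events in the timeline have no effect on the limitation period under the stated rules.
The 30 August 2010 filing falls after the 10 August 2010 deadline; the claim is time-barred.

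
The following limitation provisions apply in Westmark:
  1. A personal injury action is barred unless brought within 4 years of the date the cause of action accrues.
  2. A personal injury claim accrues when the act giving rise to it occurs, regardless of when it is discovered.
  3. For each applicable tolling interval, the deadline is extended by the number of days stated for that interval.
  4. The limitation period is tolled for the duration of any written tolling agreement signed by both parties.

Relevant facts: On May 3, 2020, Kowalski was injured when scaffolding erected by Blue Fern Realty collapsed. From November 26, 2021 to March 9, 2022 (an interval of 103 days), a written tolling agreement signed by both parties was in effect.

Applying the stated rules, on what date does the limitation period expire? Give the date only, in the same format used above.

August 14, 2024

The cause of action accrued on May 3, 2020, the date of the act.
4 years from May 3, 2020 is May 3, 2024.
The written tolling agreement from November 26, 2021 to March 9, 2022 tolled the period for 103 days, extending the deadline to August 14, 2024.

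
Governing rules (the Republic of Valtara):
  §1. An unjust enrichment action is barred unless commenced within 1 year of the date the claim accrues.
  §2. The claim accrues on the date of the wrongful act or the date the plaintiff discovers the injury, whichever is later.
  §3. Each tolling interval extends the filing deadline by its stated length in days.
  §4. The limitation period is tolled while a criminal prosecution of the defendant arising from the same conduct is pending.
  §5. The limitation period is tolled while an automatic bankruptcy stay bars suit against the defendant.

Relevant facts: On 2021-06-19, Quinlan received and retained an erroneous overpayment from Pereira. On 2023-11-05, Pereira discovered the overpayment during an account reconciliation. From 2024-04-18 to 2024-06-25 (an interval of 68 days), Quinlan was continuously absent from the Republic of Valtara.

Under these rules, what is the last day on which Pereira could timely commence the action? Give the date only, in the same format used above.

Taking the later of the act (2021-06-19) and discovery (2023-11-05), the claim accrued on 2023-11-05.
The untolled deadline — 1 year after 2023-11-05 — is 2024-11-05.
No stated provision tolls the period for the defendant's absence, so the interval from 2024-04-18 to 2024-06-25 has no effect on the deadline.

2024-11-05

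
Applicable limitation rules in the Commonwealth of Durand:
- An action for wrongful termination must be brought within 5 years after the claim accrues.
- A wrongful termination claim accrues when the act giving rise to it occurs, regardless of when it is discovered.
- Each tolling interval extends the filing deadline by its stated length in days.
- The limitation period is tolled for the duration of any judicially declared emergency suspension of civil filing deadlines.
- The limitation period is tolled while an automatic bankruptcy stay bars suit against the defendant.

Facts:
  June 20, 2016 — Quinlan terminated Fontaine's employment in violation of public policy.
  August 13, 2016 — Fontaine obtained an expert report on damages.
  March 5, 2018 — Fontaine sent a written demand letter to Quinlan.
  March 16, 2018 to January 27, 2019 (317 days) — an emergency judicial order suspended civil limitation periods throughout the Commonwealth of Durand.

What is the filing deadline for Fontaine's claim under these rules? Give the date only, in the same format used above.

The claim accrued on June 20, 2016, the date of the act.
Adding the 5 years base period to June 20, 2016 gives a deadline of June 20, 2021, before any tolling.
The period was tolled for 317 days by the emergency suspension of filing deadlines (March 16, 2018 to January 27, 2019), pushing the deadline to May 3, 2022.
Nothing else in the chronology tolls or restarts the period.

May 3, 2022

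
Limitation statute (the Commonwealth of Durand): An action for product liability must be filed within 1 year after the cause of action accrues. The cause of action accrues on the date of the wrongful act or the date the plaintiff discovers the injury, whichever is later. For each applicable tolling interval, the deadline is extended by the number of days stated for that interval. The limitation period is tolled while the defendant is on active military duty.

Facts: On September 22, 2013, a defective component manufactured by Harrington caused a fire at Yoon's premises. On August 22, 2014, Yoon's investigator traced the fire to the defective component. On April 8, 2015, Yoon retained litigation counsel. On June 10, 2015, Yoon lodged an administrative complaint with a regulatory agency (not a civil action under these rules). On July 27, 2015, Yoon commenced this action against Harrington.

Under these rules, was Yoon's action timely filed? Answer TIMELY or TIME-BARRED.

The claim accrued on August 22, 2014 — the later of the September 22, 2013 act and the August 22, 2014 discovery.
The untolled deadline — 1 year after August 22, 2014 — is August 22, 2015.
The other events in the timeline have no effect on the limitation period under the stated rules.
Yoon filed on July 27, 2015, before the August 22, 2015 deadline, so the action is timely.

TIMELY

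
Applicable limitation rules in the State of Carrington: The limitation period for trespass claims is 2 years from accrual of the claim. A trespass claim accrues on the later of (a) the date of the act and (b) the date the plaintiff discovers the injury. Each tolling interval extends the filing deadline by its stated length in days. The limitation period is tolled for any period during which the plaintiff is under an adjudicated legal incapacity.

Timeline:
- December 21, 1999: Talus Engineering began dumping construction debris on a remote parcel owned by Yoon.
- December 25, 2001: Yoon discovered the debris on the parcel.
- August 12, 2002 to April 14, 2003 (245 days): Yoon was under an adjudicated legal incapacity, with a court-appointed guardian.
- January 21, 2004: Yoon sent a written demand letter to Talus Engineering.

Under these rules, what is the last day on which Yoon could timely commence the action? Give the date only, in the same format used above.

August 26, 2004

Because discovery on December 25, 2001 post-dates the December 21, 1999 act, accrual under the later-of rule falls on December 25, 2001.
Adding the 2 years base period to December 25, 2001 gives a deadline of December 25, 2003, before any tolling.
Because the plaintiff's legal incapacity ran from August 12, 2002 to April 14, 2003, the deadline is extended by 245 days to August 26, 2004.
The other events in the timeline have no effect on the limitation period under the stated rules.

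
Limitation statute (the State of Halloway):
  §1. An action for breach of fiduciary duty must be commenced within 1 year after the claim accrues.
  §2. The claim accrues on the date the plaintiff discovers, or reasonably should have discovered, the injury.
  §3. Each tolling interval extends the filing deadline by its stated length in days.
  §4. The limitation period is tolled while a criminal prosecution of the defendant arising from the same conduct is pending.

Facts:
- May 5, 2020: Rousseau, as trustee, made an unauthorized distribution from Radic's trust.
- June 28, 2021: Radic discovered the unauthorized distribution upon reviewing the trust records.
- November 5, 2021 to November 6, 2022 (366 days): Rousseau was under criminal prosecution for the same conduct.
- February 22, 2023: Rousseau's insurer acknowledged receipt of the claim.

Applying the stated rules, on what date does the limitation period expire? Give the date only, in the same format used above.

Under the discovery rule, the claim accrued on June 28, 2021, when Radic discovered the injury — not on the May 5, 2020 date of the underlying act.
Adding the 1 year base period to June 28, 2021 gives a deadline of June 28, 2022, before any tolling.
Because the pending criminal prosecution ran from November 5, 2021 to November 6, 2022, the deadline is extended by 366 days to June 29, 2023.
None of the other events listed affects the running of the period under the stated rules.

June 29, 2023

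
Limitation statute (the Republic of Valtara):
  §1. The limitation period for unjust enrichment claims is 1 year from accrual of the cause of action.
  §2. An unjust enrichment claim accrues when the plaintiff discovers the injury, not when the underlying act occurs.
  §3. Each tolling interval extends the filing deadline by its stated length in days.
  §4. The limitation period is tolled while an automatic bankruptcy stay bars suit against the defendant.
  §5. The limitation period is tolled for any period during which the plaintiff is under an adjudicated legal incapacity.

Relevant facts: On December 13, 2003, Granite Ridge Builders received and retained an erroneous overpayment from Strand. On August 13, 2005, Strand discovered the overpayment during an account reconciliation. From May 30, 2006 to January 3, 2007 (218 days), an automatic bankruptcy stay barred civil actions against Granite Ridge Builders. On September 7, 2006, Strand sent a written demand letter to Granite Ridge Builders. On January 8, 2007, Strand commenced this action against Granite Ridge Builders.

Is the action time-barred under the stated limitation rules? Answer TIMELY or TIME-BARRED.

The claim did not accrue until Strand discovered the injury on August 13, 2005; the December 13, 2003 act date does not start the clock under the stated rule.
1 year from August 13, 2005 is August 13, 2006.
Because the automatic bankruptcy stay ran from May 30, 2006 to January 3, 2007, the deadline is extended by 218 days to March 19, 2007.
None of the other events listed affects the running of the period under the stated rules.
The January 8, 2007 filing precedes the March 19, 2007 deadline; the claim is timely.

TIMELY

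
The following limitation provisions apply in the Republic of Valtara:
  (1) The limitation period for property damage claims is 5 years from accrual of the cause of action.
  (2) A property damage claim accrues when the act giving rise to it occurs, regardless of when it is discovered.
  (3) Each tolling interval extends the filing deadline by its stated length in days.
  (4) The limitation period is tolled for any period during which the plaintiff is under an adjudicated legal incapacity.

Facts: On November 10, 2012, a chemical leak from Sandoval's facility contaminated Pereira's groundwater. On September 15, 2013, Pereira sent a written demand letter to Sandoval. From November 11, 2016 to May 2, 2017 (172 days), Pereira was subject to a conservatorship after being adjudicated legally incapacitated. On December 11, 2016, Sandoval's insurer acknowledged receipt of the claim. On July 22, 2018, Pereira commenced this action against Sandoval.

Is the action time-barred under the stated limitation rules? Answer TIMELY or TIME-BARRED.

TIME-BARRED

The claim accrued on November 10, 2012, when the wrongful act occurred.
5 years from November 10, 2012 is November 10, 2017.
Because the plaintiff's legal incapacity ran from November 11, 2016 to May 2, 2017, the deadline is extended by 172 days to May 1, 2018.
The other events in the timeline have no effect on the limitation period under the stated rules.
The July 22, 2018 filing falls after the May 1, 2018 deadline; the claim is time-barred.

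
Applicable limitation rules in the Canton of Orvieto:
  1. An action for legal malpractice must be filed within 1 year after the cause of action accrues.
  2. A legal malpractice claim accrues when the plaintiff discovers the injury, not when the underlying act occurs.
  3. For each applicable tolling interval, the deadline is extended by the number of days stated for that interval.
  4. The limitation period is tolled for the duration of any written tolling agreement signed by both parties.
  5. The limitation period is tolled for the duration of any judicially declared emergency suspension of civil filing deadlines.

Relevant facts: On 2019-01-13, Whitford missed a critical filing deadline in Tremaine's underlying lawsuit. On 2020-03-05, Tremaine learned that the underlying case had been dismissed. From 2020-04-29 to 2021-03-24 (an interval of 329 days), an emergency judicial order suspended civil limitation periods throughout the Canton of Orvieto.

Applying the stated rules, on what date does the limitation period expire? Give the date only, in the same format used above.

Under the discovery rule, the claim accrued on 2020-03-05, when Tremaine discovered the injury — not on the 2019-01-13 date of the underlying act.
Adding the 1 year base period to 2020-03-05 gives a deadline of 2021-03-05, before any tolling.
The emergency suspension of filing deadlines from 2020-04-29 to 2021-03-24 tolled the period for 329 days, extending the deadline to 2022-01-28.

2022-01-28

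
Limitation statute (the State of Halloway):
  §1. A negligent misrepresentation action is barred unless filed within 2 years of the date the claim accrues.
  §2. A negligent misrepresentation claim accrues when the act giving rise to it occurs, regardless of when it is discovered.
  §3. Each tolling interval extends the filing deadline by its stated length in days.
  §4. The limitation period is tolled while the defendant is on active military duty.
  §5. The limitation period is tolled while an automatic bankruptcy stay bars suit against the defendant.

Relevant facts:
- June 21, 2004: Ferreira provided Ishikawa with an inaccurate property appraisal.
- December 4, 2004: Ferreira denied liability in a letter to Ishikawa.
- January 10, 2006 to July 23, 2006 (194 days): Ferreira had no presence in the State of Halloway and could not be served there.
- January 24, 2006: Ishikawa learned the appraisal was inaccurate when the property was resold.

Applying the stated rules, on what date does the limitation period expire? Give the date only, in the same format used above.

Because the rule ties accrual to occurrence, the claim accrued on June 21, 2004, not on the January 24, 2006 discovery date.
The untolled deadline — 2 years after June 21, 2004 — is June 21, 2006.
No stated provision tolls the period for the defendant's absence, so the interval from January 10, 2006 to July 23, 2006 has no effect on the deadline.
The other events in the timeline have no effect on the limitation period under the stated rules.

June 21, 2006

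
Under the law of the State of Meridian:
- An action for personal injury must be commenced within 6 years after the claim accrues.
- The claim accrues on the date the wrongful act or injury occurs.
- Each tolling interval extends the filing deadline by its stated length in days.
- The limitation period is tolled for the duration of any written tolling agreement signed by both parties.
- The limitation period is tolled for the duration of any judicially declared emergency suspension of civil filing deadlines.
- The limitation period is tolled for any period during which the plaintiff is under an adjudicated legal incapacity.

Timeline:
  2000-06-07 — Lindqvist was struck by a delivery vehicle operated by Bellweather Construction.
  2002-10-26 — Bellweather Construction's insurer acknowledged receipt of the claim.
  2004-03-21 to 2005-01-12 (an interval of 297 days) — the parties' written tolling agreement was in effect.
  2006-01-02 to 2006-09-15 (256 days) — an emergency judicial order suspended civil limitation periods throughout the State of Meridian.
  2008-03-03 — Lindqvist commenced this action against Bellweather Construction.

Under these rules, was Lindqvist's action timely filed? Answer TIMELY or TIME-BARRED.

TIME-BARRED

The claim accrued on 2000-06-07, when the wrongful act occurred.
6 years from 2000-06-07 is 2006-06-07.
The written tolling agreement from 2004-03-21 to 2005-01-12 tolled the period for 297 days, extending the deadline to 2007-03-31.
The period was tolled for 256 days by the emergency suspension of filing deadlines (2006-01-02 to 2006-09-15), pushing the deadline to 2007-12-12.
Nothing else in the chronology tolls or restarts the period.
The 2008-03-03 filing falls after the 2007-12-12 deadline; the claim is time-barred.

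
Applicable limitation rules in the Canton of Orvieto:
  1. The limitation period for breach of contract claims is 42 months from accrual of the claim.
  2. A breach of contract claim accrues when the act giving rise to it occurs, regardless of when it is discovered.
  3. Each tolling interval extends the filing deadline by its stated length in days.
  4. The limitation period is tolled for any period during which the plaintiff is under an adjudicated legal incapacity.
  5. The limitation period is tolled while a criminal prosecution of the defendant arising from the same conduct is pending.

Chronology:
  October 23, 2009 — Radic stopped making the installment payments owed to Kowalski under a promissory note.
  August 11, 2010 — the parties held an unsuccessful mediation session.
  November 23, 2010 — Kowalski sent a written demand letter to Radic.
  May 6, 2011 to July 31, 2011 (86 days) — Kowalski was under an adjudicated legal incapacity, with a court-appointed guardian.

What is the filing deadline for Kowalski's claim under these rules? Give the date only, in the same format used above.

The claim accrued on October 23, 2009, when the wrongful act occurred.
Adding the 42 months base period to October 23, 2009 gives a deadline of April 23, 2013, before any tolling.
Because the plaintiff's legal incapacity ran from May 6, 2011 to July 31, 2011, the deadline is extended by 86 days to July 18, 2013.
Nothing else in the chronology tolls or restarts the period.

July 18, 2013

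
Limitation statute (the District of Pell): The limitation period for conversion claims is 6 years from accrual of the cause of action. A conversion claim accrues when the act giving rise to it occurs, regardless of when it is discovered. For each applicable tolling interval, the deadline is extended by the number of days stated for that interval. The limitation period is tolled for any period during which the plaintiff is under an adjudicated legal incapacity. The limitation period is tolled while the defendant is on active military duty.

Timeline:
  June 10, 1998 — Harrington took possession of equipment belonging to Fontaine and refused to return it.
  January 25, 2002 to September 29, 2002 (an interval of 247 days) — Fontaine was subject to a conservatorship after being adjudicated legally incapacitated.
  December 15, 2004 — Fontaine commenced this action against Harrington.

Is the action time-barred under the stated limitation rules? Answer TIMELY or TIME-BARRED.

TIMELY

The cause of action accrued on June 10, 1998, the date of the act.
6 years from June 10, 1998 is June 10, 2004.
The period was tolled for 247 days by the plaintiff's legal incapacity (January 25, 2002 to September 29, 2002), pushing the deadline to February 12, 2005.
Filing on December 15, 2004 beat the February 12, 2005 deadline — the action is timely.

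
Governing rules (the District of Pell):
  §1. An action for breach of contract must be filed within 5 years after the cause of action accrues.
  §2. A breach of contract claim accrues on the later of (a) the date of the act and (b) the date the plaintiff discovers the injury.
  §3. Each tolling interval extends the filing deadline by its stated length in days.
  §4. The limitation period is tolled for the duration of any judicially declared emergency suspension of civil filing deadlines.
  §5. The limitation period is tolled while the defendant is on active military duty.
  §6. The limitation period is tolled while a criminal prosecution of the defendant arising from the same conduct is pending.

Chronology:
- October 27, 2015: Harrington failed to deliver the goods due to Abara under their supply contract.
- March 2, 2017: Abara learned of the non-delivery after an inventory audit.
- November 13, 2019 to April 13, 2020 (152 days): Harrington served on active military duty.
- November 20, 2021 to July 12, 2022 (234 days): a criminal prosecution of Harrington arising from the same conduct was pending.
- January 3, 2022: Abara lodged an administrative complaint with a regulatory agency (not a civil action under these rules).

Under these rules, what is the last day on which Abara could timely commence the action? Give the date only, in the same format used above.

March 23, 2023

Because discovery on March 2, 2017 post-dates the October 27, 2015 act, accrual under the later-of rule falls on March 2, 2017.
The untolled deadline — 5 years after March 2, 2017 — is March 2, 2022.
Because the defendant's active military service ran from November 13, 2019 to April 13, 2020, the deadline is extended by 152 days to August 1, 2022.
Because the pending criminal prosecution ran from November 20, 2021 to July 12, 2022, the deadline is extended by 234 days to March 23, 2023.
Nothing else in the chronology tolls or restarts the period.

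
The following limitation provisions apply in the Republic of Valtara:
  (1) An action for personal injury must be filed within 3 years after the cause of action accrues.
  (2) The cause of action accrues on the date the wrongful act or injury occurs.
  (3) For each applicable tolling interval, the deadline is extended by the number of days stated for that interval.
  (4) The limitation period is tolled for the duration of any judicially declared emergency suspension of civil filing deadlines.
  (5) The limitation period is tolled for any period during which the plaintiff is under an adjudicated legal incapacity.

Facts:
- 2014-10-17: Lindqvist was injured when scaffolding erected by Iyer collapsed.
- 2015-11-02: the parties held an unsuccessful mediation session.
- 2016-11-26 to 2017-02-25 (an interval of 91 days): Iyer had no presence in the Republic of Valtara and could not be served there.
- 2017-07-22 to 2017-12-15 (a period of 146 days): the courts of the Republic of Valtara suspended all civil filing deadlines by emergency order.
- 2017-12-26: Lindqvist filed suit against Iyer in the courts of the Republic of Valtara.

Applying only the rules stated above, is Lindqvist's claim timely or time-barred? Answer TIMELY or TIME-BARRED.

The limitation period began to run on 2014-10-17.
Adding the 3 years base period to 2014-10-17 gives a deadline of 2017-10-17, before any tolling.
Because the emergency suspension of filing deadlines ran from 2017-07-22 to 2017-12-15, the deadline is extended by 146 days to 2018-03-12.
No stated provision tolls the period for the defendant's absence, so the interval from 2016-11-26 to 2017-02-25 has no effect on the deadline.
None of the other events listed affects the running of the period under the stated rules.
Lindqvist filed on 2017-12-26, before the 2018-03-12 deadline, so the action is timely.

TIMELY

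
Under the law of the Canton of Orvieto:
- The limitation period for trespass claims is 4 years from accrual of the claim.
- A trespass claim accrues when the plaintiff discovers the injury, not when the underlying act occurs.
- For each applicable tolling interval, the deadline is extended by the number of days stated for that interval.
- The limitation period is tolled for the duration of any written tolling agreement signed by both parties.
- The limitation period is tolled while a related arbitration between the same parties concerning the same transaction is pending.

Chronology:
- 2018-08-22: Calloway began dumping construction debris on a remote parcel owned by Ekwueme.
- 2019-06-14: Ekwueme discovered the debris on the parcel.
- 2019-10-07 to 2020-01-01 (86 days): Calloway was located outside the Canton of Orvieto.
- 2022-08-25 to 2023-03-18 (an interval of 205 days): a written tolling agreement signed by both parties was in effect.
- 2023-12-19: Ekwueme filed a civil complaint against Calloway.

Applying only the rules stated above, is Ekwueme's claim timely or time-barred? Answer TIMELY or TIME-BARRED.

The claim did not accrue until Ekwueme discovered the injury on 2019-06-14; the 2018-08-22 act date does not start the clock under the stated rule.
4 years from 2019-06-14 is 2023-06-14.
The written tolling agreement from 2022-08-25 to 2023-03-18 tolled the period for 205 days, extending the deadline to 2024-01-05.
No stated provision tolls the period for the defendant's absence, so the interval from 2019-10-07 to 2020-01-01 has no effect on the deadline.
Ekwueme filed on 2023-12-19, before the 2024-01-05 deadline, so the action is timely.

TIMELY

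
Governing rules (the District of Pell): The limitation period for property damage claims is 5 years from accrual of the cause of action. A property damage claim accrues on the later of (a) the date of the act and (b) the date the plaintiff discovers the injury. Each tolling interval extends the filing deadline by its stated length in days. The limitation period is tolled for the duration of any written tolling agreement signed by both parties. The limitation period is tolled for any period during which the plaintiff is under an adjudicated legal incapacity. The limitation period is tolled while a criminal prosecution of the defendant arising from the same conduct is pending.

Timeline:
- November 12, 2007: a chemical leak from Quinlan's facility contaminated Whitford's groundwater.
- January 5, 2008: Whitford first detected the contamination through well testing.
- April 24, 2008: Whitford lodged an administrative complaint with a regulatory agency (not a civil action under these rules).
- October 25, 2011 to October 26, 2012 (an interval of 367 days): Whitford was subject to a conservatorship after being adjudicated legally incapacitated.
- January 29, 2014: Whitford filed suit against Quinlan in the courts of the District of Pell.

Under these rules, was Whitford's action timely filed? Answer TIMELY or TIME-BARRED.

Taking the later of the act (November 12, 2007) and discovery (January 5, 2008), the claim accrued on January 5, 2008.
The untolled deadline — 5 years after January 5, 2008 — is January 5, 2013.
The period was tolled for 367 days by the plaintiff's legal incapacity (October 25, 2011 to October 26, 2012), pushing the deadline to January 7, 2014.
The other events in the timeline have no effect on the limitation period under the stated rules.
The January 29, 2014 filing falls after the January 7, 2014 deadline; the claim is time-barred.

TIME-BARRED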